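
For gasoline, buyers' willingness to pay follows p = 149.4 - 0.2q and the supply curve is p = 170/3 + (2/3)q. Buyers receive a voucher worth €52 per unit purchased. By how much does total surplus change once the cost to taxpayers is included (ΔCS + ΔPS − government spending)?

Net change in total surplus = -€1560

Pre-subsidy: 149.4 - 0.2q = 170/3 + (2/3)q gives q* = 107 and p* = 128.
With the rebate, buyers effectively pay pb = ps − 52, where ps is the price sellers receive.
On the curves, pb = 149.4 - 0.2q and ps = 170/3 + (2/3)q; the wedge ps − pb = 52 gives 170/3 + (2/3)q − (149.4 - 0.2q) = 52, so q' = 167.
Then pb = 149.4 − 0.2·167 = 116 and ps = 170/3 + (2/3)·167 = 168.
ΔCS = ½(107 + 167)(128 − 116) = 1644; ΔPS = ½(107 + 167)(168 − 128) = 5480.
Government spending = 52 × 167 = 8684.
Net change = 1644 + 5480 − 8684 = -1560. The loss equals the DWL triangle ½·52·60.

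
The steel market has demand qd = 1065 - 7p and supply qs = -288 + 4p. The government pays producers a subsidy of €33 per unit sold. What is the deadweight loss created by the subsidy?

Pre-subsidy: 1065 - 7p = -288 + 4p gives p* = 123, q* = 204.
With the subsidy, sellers receive ps = pb + 33 for each unit, where pb is the price buyers pay.
Supply in terms of pb becomes qs = -288 + 4(pb + 33) = -156 + 4pb. Setting this equal to demand: 1065 - 7pb = -156 + 4pb, so pb = 111.
Sellers receive ps = 111 + 33 = 144; q' = 1065 − 7·111 = 288.
The subsidy expands output by 288 − 204 = 84 past the efficient level; on those units the gap between marginal cost and willingness to pay runs from 0 up to 33.
DWL = ½ × 33 × 84 = 1386.

Deadweight loss = €1386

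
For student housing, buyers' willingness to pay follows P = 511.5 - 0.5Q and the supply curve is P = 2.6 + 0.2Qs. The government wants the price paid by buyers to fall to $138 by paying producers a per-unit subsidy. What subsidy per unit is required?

Required subsidy s = $14 per unit

At a buyer price of 138, quantity demanded is 1023 − 2·138 = 747.
Sellers supply 747 only when they receive Ps = 2.6 + 0.2·747 = 152.
s = Ps − Pb = 152 − 138 = 14.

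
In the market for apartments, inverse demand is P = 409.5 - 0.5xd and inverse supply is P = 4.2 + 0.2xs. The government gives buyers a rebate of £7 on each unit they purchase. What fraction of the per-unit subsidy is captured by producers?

Producer share = 2/7

Pre-subsidy: 409.5 - 0.5x = 4.2 + 0.2x gives x* = 579 and P* = 120.
With the rebate, buyers effectively pay Pb = Ps − 7, where Ps is the price sellers receive.
On the curves, Pb = 409.5 - 0.5x and Ps = 4.2 + 0.2x; the wedge Ps − Pb = 7 gives 4.2 + 0.2x − (409.5 - 0.5x) = 7, so x' = 589.
Then Pb = 409.5 − 0.5·589 = 115 and Ps = 4.2 + 0.2·589 = 122.
Buyers' price falls by P* − Pb = 120 − 115 = 5; sellers' price rises by Ps − P* = 122 − 120 = 2.
So producers capture 2/7 = 2/7 of each unit of subsidy.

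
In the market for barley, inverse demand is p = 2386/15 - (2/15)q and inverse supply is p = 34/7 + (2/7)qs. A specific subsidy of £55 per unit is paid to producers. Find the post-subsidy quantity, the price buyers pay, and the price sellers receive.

q' = 499.25; buyers pay £92.5; sellers receive £147.5

Pre-subsidy: 2386/15 - (2/15)q = 34/7 + (2/7)q gives q* = 368 and p* = 110.
With the subsidy, sellers receive ps = pb + 55 for each unit, where pb is the price buyers pay.
On the curves, pb = 2386/15 - (2/15)q and ps = 34/7 + (2/7)q; the wedge ps − pb = 55 gives 34/7 + (2/7)q − (2386/15 - (2/15)q) = 55, so q' = 499.25.
Then pb = 2386/15 − (2/15)·499.25 = 92.5 and ps = 34/7 + (2/7)·499.25 = 147.5.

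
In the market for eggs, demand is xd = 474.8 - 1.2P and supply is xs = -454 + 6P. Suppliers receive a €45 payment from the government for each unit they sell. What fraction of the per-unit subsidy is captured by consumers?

Pre-subsidy: 474.8 - 1.2P = -454 + 6P gives P* = 129, x* = 320.
With the subsidy, sellers receive Ps = Pb + 45 for each unit, where Pb is the price buyers pay.
Supply in terms of Pb becomes xs = -454 + 6(Pb + 45) = -184 + 6Pb. Setting this equal to demand: 474.8 - 1.2Pb = -184 + 6Pb, so Pb = 91.5.
Sellers receive Ps = 91.5 + 45 = 136.5; x' = 474.8 − 1.2·91.5 = 365.
Buyers' price falls by P* − Pb = 129 − 91.5 = 37.5; sellers' price rises by Ps − P* = 136.5 − 129 = 7.5.
So consumers capture 37.5/45 = 5/6 of each unit of subsidy.

Consumer share = 5/6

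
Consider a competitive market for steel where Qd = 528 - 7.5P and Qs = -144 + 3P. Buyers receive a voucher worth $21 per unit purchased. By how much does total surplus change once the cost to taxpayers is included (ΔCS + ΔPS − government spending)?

Pre-subsidy: 528 - 7.5P = -144 + 3P gives P* = 64, Q* = 48.
With the rebate, buyers effectively pay Pb = Ps − 21, where Ps is the price sellers receive.
Demand in terms of Ps becomes Qd = 528 − 7.5(Ps − 21) = 685.5 - 7.5Ps. Setting this equal to supply: 685.5 - 7.5Ps = -144 + 3Ps, so Ps = 79.
Buyers pay Pb = 79 − 21 = 58; Q' = -144 + 3·79 = 93.
ΔCS = ½(48 + 93)(64 − 58) = 423; ΔPS = ½(48 + 93)(79 − 64) = 1057.5.
Government spending = 21 × 93 = 1953.
Net change = 423 + 1057.5 − 1953 = -472.5. The loss equals the DWL triangle ½·21·45.

Net change in total surplus = -$472.5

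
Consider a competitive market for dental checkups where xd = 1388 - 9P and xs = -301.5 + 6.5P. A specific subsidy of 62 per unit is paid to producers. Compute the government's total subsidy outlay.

Pre-subsidy: 1388 - 9P = -301.5 + 6.5P gives P* = 109, x* = 407.
With the subsidy, sellers receive Ps = Pb + 62 for each unit, where Pb is the price buyers pay.
Supply in terms of Pb becomes xs = -301.5 + 6.5(Pb + 62) = 101.5 + 6.5Pb. Setting this equal to demand: 1388 - 9Pb = 101.5 + 6.5Pb, so Pb = 83.
Sellers receive Ps = 83 + 62 = 145; x' = 1388 − 9·83 = 641.
Government outlay = subsidy × quantity = 62 × 641 = 39742.

Government cost = 39742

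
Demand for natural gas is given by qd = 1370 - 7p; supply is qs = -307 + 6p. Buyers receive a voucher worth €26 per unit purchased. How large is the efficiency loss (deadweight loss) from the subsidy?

Deadweight loss = €1092

Pre-subsidy: 1370 - 7p = -307 + 6p gives p* = 129, q* = 467.
With the rebate, buyers effectively pay pb = ps − 26, where ps is the price sellers receive.
Demand in terms of ps becomes qd = 1370 − 7(ps − 26) = 1552 - 7ps. Setting this equal to supply: 1552 - 7ps = -307 + 6ps, so ps = 143.
Buyers pay pb = 143 − 26 = 117; q' = -307 + 6·143 = 551.
The subsidy expands output by 551 − 467 = 84 past the efficient level; on those units the gap between marginal cost and willingness to pay runs from 0 up to 26.
DWL = ½ × 26 × 84 = 1092.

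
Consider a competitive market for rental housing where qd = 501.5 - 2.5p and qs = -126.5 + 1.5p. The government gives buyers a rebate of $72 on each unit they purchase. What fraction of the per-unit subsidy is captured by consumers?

Pre-subsidy: 501.5 - 2.5p = -126.5 + 1.5p gives p* = 157, q* = 109.
With the rebate, buyers effectively pay pb = ps − 72, where ps is the price sellers receive.
Demand in terms of ps becomes qd = 501.5 − 2.5(ps − 72) = 681.5 - 2.5ps. Setting this equal to supply: 681.5 - 2.5ps = -126.5 + 1.5ps, so ps = 202.
Buyers pay pb = 202 − 72 = 130; q' = -126.5 + 1.5·202 = 176.5.
Buyers' price falls by p* − pb = 157 − 130 = 27; sellers' price rises by ps − p* = 202 − 157 = 45.
So consumers capture 27/72 = 0.375 of each unit of subsidy.

Consumer share = 0.375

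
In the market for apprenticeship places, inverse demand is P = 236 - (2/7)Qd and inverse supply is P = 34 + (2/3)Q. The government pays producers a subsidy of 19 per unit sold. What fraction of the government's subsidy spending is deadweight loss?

DWL / government spending = 19/442

Pre-subsidy: 236 - (2/7)Q = 34 + (2/3)Q gives Q* = 212.1 and P* = 175.4.
With the subsidy, sellers receive Ps = Pb + 19 for each unit, where Pb is the price buyers pay.
On the curves, Pb = 236 - (2/7)Q and Ps = 34 + (2/3)Q; the wedge Ps − Pb = 19 gives 34 + (2/3)Q − (236 - (2/7)Q) = 19, so Q' = 232.05.
Then Pb = 236 − (2/7)·232.05 = 169.7 and Ps = 34 + (2/3)·232.05 = 188.7.
ΔCS = ½(212.1 + 232.05)(175.4 − 169.7) = 1265.8275; ΔPS = ½(212.1 + 232.05)(188.7 − 175.4) = 2953.5975.
Government spending = 19 × 232.05 = 4408.95.
DWL = ½ × 19 × (232.05 − 212.1) = 189.525; fraction = 189.525 / 4408.95 = 19/442.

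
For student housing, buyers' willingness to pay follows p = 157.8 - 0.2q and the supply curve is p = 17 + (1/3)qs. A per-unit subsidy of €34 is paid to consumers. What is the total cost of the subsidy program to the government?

Pre-subsidy: 157.8 - 0.2q = 17 + (1/3)q gives q* = 264 and p* = 105.
With the rebate, buyers effectively pay pb = ps − 34, where ps is the price sellers receive.
On the curves, pb = 157.8 - 0.2q and ps = 17 + (1/3)q; the wedge ps − pb = 34 gives 17 + (1/3)q − (157.8 - 0.2q) = 34, so q' = 327.75.
Then pb = 157.8 − 0.2·327.75 = 92.25 and ps = 17 + (1/3)·327.75 = 126.25.
Government outlay = subsidy × quantity = 34 × 327.75 = 11143.5.

Government cost = €11143.5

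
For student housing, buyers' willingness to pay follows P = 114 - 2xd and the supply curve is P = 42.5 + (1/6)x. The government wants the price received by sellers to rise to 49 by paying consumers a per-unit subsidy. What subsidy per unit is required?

Required subsidy s = 13 per unit

At a seller price of 49, quantity supplied is -255 + 6·49 = 39.
Buyers absorb 39 only when they pay Pb = 114 − 2·39 = 36.
s = Ps − Pb = 49 − 36 = 13.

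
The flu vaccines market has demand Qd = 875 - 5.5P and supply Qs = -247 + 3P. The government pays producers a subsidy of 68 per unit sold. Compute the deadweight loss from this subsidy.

Pre-subsidy: 875 - 5.5P = -247 + 3P gives P* = 132, Q* = 149.
With the subsidy, sellers receive Ps = Pb + 68 for each unit, where Pb is the price buyers pay.
Supply in terms of Pb becomes Qs = -247 + 3(Pb + 68) = -43 + 3Pb. Setting this equal to demand: 875 - 5.5Pb = -43 + 3Pb, so Pb = 108.
Sellers receive Ps = 108 + 68 = 176; Q' = 875 − 5.5·108 = 281.
The subsidy expands output by 281 − 149 = 132 past the efficient level; on those units the gap between marginal cost and willingness to pay runs from 0 up to 68.
DWL = ½ × 68 × 132 = 4488.

Deadweight loss = 4488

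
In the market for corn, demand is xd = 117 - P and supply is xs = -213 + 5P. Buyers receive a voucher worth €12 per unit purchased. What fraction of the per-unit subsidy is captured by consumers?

Consumer share = 5/6

Pre-subsidy: 117 - P = -213 + 5P gives P* = 55, x* = 62.
With the rebate, buyers effectively pay Pb = Ps − 12, where Ps is the price sellers receive.
Demand in terms of Ps becomes xd = 117 − 1(Ps − 12) = 129 - Ps. Setting this equal to supply: 129 - Ps = -213 + 5Ps, so Ps = 57.
Buyers pay Pb = 57 − 12 = 45; x' = -213 + 5·57 = 72.
Buyers' price falls by P* − Pb = 55 − 45 = 10; sellers' price rises by Ps − P* = 57 − 55 = 2.
So consumers capture 10/12 = 5/6 of each unit of subsidy.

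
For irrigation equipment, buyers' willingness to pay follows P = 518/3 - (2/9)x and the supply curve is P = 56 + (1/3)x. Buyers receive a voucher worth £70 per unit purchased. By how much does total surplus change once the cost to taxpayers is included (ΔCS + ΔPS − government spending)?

Net change in total surplus = -£4410

Pre-subsidy: 518/3 - (2/9)x = 56 + (1/3)x gives x* = 210 and P* = 126.
With the rebate, buyers effectively pay Pb = Ps − 70, where Ps is the price sellers receive.
On the curves, Pb = 518/3 - (2/9)x and Ps = 56 + (1/3)x; the wedge Ps − Pb = 70 gives 56 + (1/3)x − (518/3 - (2/9)x) = 70, so x' = 336.
Then Pb = 518/3 − (2/9)·336 = 98 and Ps = 56 + (1/3)·336 = 168.
ΔCS = ½(210 + 336)(126 − 98) = 7644; ΔPS = ½(210 + 336)(168 − 126) = 11466.
Government spending = 70 × 336 = 23520.
Net change = 7644 + 11466 − 23520 = -4410. The loss equals the DWL triangle ½·70·126.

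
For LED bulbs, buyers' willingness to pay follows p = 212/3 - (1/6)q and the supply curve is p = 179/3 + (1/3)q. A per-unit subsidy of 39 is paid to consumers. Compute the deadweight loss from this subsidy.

Pre-subsidy: 212/3 - (1/6)q = 179/3 + (1/3)q gives q* = 22 and p* = 67.
With the rebate, buyers effectively pay pb = ps − 39, where ps is the price sellers receive.
On the curves, pb = 212/3 - (1/6)q and ps = 179/3 + (1/3)q; the wedge ps − pb = 39 gives 179/3 + (1/3)q − (212/3 - (1/6)q) = 39, so q' = 100.
Then pb = 212/3 − (1/6)·100 = 54 and ps = 179/3 + (1/3)·100 = 93.
The subsidy expands output by 100 − 22 = 78 past the efficient level; on those units the gap between marginal cost and willingness to pay runs from 0 up to 39.
DWL = ½ × 39 × 78 = 1521.

Deadweight loss = 1521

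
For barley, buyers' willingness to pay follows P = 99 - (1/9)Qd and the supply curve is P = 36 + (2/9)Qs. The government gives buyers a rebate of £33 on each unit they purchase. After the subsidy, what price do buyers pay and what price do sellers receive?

Buyers pay £67; sellers receive £100

Pre-subsidy: 99 - (1/9)Q = 36 + (2/9)Q gives Q* = 189 and P* = 78.
With the rebate, buyers effectively pay Pb = Ps − 33, where Ps is the price sellers receive.
On the curves, Pb = 99 - (1/9)Q and Ps = 36 + (2/9)Q; the wedge Ps − Pb = 33 gives 36 + (2/9)Q − (99 - (1/9)Q) = 33, so Q' = 288.
Then Pb = 99 − (1/9)·288 = 67 and Ps = 36 + (2/9)·288 = 100.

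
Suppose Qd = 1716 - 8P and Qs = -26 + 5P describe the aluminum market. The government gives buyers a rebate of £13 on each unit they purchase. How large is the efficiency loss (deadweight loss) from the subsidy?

Pre-subsidy: 1716 - 8P = -26 + 5P gives P* = 134, Q* = 644.
With the rebate, buyers effectively pay Pb = Ps − 13, where Ps is the price sellers receive.
Demand in terms of Ps becomes Qd = 1716 − 8(Ps − 13) = 1820 - 8Ps. Setting this equal to supply: 1820 - 8Ps = -26 + 5Ps, so Ps = 142.
Buyers pay Pb = 142 − 13 = 129; Q' = -26 + 5·142 = 684.
The subsidy expands output by 684 − 644 = 40 past the efficient level; on those units the gap between marginal cost and willingness to pay runs from 0 up to 13.
DWL = ½ × 13 × 40 = 260.

Deadweight loss = £260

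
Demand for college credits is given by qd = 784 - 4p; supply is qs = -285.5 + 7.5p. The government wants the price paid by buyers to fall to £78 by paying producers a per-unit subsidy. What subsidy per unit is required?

Required subsidy s = £23 per unit

At a buyer price of 78, quantity demanded is 784 − 4·78 = 472.
Sellers supply 472 only when they receive ps with -285.5 + 7.5·ps = 472, i.e. ps = 101.
s = ps − pb = 101 − 78 = 23.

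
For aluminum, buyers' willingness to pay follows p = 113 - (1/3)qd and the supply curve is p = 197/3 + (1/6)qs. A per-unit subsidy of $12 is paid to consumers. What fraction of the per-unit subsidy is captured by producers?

Producer share = 1/3

Pre-subsidy: 113 - (1/3)q = 197/3 + (1/6)q gives q* = 284/3 and p* = 733/9.
With the rebate, buyers effectively pay pb = ps − 12, where ps is the price sellers receive.
On the curves, pb = 113 - (1/3)q and ps = 197/3 + (1/6)q; the wedge ps − pb = 12 gives 197/3 + (1/6)q − (113 - (1/3)q) = 12, so q' = 356/3.
Then pb = 113 − (1/3)·(356/3) = 661/9 and ps = 197/3 + (1/6)·(356/3) = 769/9.
Buyers' price falls by p* − pb = 733/9 − 661/9 = 8; sellers' price rises by ps − p* = 769/9 − 733/9 = 4.
So producers capture 4/12 = 1/3 of each unit of subsidy.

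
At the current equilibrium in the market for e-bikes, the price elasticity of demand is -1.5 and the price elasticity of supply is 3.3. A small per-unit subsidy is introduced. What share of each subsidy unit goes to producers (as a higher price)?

For a small subsidy around the equilibrium, the benefit split depends on the relative slopes, which at a point are proportional to the elasticities.
Buyer share = εs/(εs + |εd|) = 3.3/(3.3 + 1.5) = 0.6875; seller share = |εd|/(εs + |εd|) = 0.3125.
So producers capture 0.3125 of the subsidy.

Producer share = 0.3125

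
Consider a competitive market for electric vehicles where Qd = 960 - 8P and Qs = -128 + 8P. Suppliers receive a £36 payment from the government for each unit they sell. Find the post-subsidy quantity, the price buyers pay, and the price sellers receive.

Q' = 560; buyers pay £50; sellers receive £86

Pre-subsidy: 960 - 8P = -128 + 8P gives P* = 68, Q* = 416.
With the subsidy, sellers receive Ps = Pb + 36 for each unit, where Pb is the price buyers pay.
Supply in terms of Pb becomes Qs = -128 + 8(Pb + 36) = 160 + 8Pb. Setting this equal to demand: 960 - 8Pb = 160 + 8Pb, so Pb = 50.
Sellers receive Ps = 50 + 36 = 86; Q' = 960 − 8·50 = 560.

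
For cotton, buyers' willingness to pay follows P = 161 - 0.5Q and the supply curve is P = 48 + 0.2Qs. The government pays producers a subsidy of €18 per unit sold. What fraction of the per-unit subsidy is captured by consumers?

Pre-subsidy: 161 - 0.5Q = 48 + 0.2Q gives Q* = 1130/7 and P* = 562/7.
With the subsidy, sellers receive Ps = Pb + 18 for each unit, where Pb is the price buyers pay.
On the curves, Pb = 161 - 0.5Q and Ps = 48 + 0.2Q; the wedge Ps − Pb = 18 gives 48 + 0.2Q − (161 - 0.5Q) = 18, so Q' = 1310/7.
Then Pb = 161 − 0.5·(1310/7) = 472/7 and Ps = 48 + 0.2·(1310/7) = 598/7.
Buyers' price falls by P* − Pb = 562/7 − 472/7 = 90/7; sellers' price rises by Ps − P* = 598/7 − 562/7 = 36/7.
So consumers capture (90/7)/18 = 5/7 of each unit of subsidy.

Consumer share = 5/7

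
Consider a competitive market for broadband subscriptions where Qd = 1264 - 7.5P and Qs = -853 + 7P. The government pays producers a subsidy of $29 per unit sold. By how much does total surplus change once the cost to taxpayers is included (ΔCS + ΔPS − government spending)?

Net change in total surplus = -$1522.5

Pre-subsidy: 1264 - 7.5P = -853 + 7P gives P* = 146, Q* = 169.
With the subsidy, sellers receive Ps = Pb + 29 for each unit, where Pb is the price buyers pay.
Supply in terms of Pb becomes Qs = -853 + 7(Pb + 29) = -650 + 7Pb. Setting this equal to demand: 1264 - 7.5Pb = -650 + 7Pb, so Pb = 132.
Sellers receive Ps = 132 + 29 = 161; Q' = 1264 − 7.5·132 = 274.
ΔCS = ½(169 + 274)(146 − 132) = 3101; ΔPS = ½(169 + 274)(161 − 146) = 3322.5.
Government spending = 29 × 274 = 7946.
Net change = 3101 + 3322.5 − 7946 = -1522.5. The loss equals the DWL triangle ½·29·105.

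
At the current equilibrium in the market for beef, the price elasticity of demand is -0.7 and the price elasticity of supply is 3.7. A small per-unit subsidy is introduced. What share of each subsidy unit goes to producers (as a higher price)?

Producer share = 7/44

For a small subsidy around the equilibrium, the benefit split depends on the relative slopes, which at a point are proportional to the elasticities.
Buyer share = εs/(εs + |εd|) = 3.7/(3.7 + 0.7) = 37/44; seller share = |εd|/(εs + |εd|) = 7/44.
So producers capture 7/44 of the subsidy.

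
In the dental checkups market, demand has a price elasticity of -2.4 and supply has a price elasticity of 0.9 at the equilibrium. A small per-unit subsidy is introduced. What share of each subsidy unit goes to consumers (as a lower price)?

Consumer share = 3/11

For a small subsidy around the equilibrium, the benefit split depends on the relative slopes, which at a point are proportional to the elasticities.
Buyer share = εs/(εs + |εd|) = 0.9/(0.9 + 2.4) = 3/11; seller share = |εd|/(εs + |εd|) = 8/11.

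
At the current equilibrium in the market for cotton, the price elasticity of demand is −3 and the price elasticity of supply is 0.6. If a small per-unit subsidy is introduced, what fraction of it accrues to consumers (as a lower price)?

Consumer share = 1/6

For a small subsidy around the equilibrium, the benefit split depends on the relative slopes, which at a point are proportional to the elasticities.
Buyer share = εs/(εs + |εd|) = 0.6/(0.6 + 3) = 1/6; seller share = |εd|/(εs + |εd|) = 5/6.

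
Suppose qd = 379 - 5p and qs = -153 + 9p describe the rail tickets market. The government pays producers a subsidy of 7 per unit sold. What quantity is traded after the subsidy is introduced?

Pre-subsidy: 379 - 5p = -153 + 9p gives p* = 38, q* = 189.
With the subsidy, sellers receive ps = pb + 7 for each unit, where pb is the price buyers pay.
Supply in terms of pb becomes qs = -153 + 9(pb + 7) = -90 + 9pb. Setting this equal to demand: 379 - 5pb = -90 + 9pb, so pb = 33.5.
Sellers receive ps = 33.5 + 7 = 40.5; q' = 379 − 5·33.5 = 211.5.

q' = 211.5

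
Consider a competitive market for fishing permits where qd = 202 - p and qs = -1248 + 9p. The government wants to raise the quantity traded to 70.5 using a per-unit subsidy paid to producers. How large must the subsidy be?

Required subsidy s = 15 per unit

At q = 70.5, invert demand for the buyer price: pb = (202 − 70.5)/1 = 131.5; invert supply for the seller price: ps = (70.5 − (-1248))/9 = 146.5.
The subsidy must fill the gap: s = ps − pb = 146.5 − 131.5 = 15.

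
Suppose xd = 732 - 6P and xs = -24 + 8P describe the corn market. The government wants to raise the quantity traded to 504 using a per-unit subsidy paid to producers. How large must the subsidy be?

At x = 504, invert demand for the buyer price: Pb = (732 − 504)/6 = 38; invert supply for the seller price: Ps = (504 − (-24))/8 = 66.
The subsidy must fill the gap: s = Ps − Pb = 66 − 38 = 28.

Required subsidy s = 28 per unit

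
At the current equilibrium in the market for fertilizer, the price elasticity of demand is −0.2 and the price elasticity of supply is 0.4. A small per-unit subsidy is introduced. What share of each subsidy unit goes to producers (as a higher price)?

Producer share = 1/3

For a small subsidy around the equilibrium, the benefit split depends on the relative slopes, which at a point are proportional to the elasticities.
Buyer share = εs/(εs + |εd|) = 0.4/(0.4 + 0.2) = 2/3; seller share = |εd|/(εs + |εd|) = 1/3.
So producers capture 1/3 of the subsidy.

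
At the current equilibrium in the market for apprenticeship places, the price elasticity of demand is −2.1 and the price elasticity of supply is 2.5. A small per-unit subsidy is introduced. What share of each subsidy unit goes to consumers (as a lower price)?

For a small subsidy around the equilibrium, the benefit split depends on the relative slopes, which at a point are proportional to the elasticities.
Buyer share = εs/(εs + |εd|) = 2.5/(2.5 + 2.1) = 25/46; seller share = |εd|/(εs + |εd|) = 21/46.

Consumer share = 25/46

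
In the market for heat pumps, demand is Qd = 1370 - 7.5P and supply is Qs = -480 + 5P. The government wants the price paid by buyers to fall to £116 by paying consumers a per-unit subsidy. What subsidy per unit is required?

At a buyer price of 116, quantity demanded is 1370 − 7.5·116 = 500.
Sellers supply 500 only when they receive Ps with -480 + 5·Ps = 500, i.e. Ps = 196.
s = Ps − Pb = 196 − 116 = 80.

Required subsidy s = £80 per unit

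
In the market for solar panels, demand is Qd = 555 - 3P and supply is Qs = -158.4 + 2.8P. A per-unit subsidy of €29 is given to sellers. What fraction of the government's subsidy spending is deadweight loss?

DWL / government spending = 7/76

Pre-subsidy: 555 - 3P = -158.4 + 2.8P gives P* = 123, Q* = 186.
With the subsidy, sellers receive Ps = Pb + 29 for each unit, where Pb is the price buyers pay.
Supply in terms of Pb becomes Qs = -158.4 + 2.8(Pb + 29) = -77.2 + 2.8Pb. Setting this equal to demand: 555 - 3Pb = -77.2 + 2.8Pb, so Pb = 109.
Sellers receive Ps = 109 + 29 = 138; Q' = 555 − 3·109 = 228.
ΔCS = ½(186 + 228)(123 − 109) = 2898; ΔPS = ½(186 + 228)(138 − 123) = 3105.
Government spending = 29 × 228 = 6612.
DWL = ½ × 29 × (228 − 186) = 609; fraction = 609 / 6612 = 7/76.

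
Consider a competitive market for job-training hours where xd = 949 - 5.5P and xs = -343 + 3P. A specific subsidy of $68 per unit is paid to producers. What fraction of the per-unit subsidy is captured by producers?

Producer share = 11/17

Pre-subsidy: 949 - 5.5P = -343 + 3P gives P* = 152, x* = 113.
With the subsidy, sellers receive Ps = Pb + 68 for each unit, where Pb is the price buyers pay.
Supply in terms of Pb becomes xs = -343 + 3(Pb + 68) = -139 + 3Pb. Setting this equal to demand: 949 - 5.5Pb = -139 + 3Pb, so Pb = 128.
Sellers receive Ps = 128 + 68 = 196; x' = 949 − 5.5·128 = 245.
Buyers' price falls by P* − Pb = 152 − 128 = 24; sellers' price rises by Ps − P* = 196 − 152 = 44.
So producers capture 44/68 = 11/17 of each unit of subsidy.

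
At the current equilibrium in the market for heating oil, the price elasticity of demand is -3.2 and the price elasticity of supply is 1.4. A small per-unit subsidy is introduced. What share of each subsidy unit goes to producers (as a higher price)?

For a small subsidy around the equilibrium, the benefit split depends on the relative slopes, which at a point are proportional to the elasticities.
Buyer share = εs/(εs + |εd|) = 1.4/(1.4 + 3.2) = 7/23; seller share = |εd|/(εs + |εd|) = 16/23.
So producers capture 16/23 of the subsidy.

Producer share = 16/23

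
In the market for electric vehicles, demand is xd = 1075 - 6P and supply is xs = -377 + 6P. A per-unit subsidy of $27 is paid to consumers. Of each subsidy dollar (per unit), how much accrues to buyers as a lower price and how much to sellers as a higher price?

Buyers gain $13.5 per unit; sellers gain $13.5 per unit

Pre-subsidy: 1075 - 6P = -377 + 6P gives P* = 121, x* = 349.
With the rebate, buyers effectively pay Pb = Ps − 27, where Ps is the price sellers receive.
Demand in terms of Ps becomes xd = 1075 − 6(Ps − 27) = 1237 - 6Ps. Setting this equal to supply: 1237 - 6Ps = -377 + 6Ps, so Ps = 134.5.
Buyers pay Pb = 134.5 − 27 = 107.5; x' = -377 + 6·134.5 = 430.
Buyers' price falls by P* − Pb = 121 − 107.5 = 13.5; sellers' price rises by Ps − P* = 134.5 − 121 = 13.5.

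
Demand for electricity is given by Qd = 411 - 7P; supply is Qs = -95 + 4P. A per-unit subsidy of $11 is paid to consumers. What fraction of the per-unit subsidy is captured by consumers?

Consumer share = 4/11

Pre-subsidy: 411 - 7P = -95 + 4P gives P* = 46, Q* = 89.
With the rebate, buyers effectively pay Pb = Ps − 11, where Ps is the price sellers receive.
Demand in terms of Ps becomes Qd = 411 − 7(Ps − 11) = 488 - 7Ps. Setting this equal to supply: 488 - 7Ps = -95 + 4Ps, so Ps = 53.
Buyers pay Pb = 53 − 11 = 42; Q' = -95 + 4·53 = 117.
Buyers' price falls by P* − Pb = 46 − 42 = 4; sellers' price rises by Ps − P* = 53 − 46 = 7.
So consumers capture 4/11 = 4/11 of each unit of subsidy.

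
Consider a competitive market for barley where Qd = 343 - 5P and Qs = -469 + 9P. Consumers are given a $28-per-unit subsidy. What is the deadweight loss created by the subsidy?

Pre-subsidy: 343 - 5P = -469 + 9P gives P* = 58, Q* = 53.
With the rebate, buyers effectively pay Pb = Ps − 28, where Ps is the price sellers receive.
Demand in terms of Ps becomes Qd = 343 − 5(Ps − 28) = 483 - 5Ps. Setting this equal to supply: 483 - 5Ps = -469 + 9Ps, so Ps = 68.
Buyers pay Pb = 68 − 28 = 40; Q' = -469 + 9·68 = 143.
The subsidy expands output by 143 − 53 = 90 past the efficient level; on those units the gap between marginal cost and willingness to pay runs from 0 up to 28.
DWL = ½ × 28 × 90 = 1260.

Deadweight loss = $1260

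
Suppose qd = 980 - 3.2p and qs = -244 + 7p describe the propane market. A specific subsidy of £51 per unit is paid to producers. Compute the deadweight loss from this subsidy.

Pre-subsidy: 980 - 3.2p = -244 + 7p gives p* = 120, q* = 596.
With the subsidy, sellers receive ps = pb + 51 for each unit, where pb is the price buyers pay.
Supply in terms of pb becomes qs = -244 + 7(pb + 51) = 113 + 7pb. Setting this equal to demand: 980 - 3.2pb = 113 + 7pb, so pb = 85.
Sellers receive ps = 85 + 51 = 136; q' = 980 − 3.2·85 = 708.
The subsidy expands output by 708 − 596 = 112 past the efficient level; on those units the gap between marginal cost and willingness to pay runs from 0 up to 51.
DWL = ½ × 51 × 112 = 2856.

Deadweight loss = £2856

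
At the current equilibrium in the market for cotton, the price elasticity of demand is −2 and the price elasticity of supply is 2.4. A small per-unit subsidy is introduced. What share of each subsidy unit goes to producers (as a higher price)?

Producer share = 5/11

For a small subsidy around the equilibrium, the benefit split depends on the relative slopes, which at a point are proportional to the elasticities.
Buyer share = εs/(εs + |εd|) = 2.4/(2.4 + 2) = 6/11; seller share = |εd|/(εs + |εd|) = 5/11.
So producers capture 5/11 of the subsidy.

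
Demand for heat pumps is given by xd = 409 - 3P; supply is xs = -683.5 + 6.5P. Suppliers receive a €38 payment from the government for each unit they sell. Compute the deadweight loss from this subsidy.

Deadweight loss = €1482

Pre-subsidy: 409 - 3P = -683.5 + 6.5P gives P* = 115, x* = 64.
With the subsidy, sellers receive Ps = Pb + 38 for each unit, where Pb is the price buyers pay.
Supply in terms of Pb becomes xs = -683.5 + 6.5(Pb + 38) = -436.5 + 6.5Pb. Setting this equal to demand: 409 - 3Pb = -436.5 + 6.5Pb, so Pb = 89.
Sellers receive Ps = 89 + 38 = 127; x' = 409 − 3·89 = 142.
The subsidy expands output by 142 − 64 = 78 past the efficient level; on those units the gap between marginal cost and willingness to pay runs from 0 up to 38.
DWL = ½ × 38 × 78 = 1482.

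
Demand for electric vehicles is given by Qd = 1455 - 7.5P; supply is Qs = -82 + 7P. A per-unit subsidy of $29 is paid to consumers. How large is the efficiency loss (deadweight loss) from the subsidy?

Deadweight loss = $1522.5

Pre-subsidy: 1455 - 7.5P = -82 + 7P gives P* = 106, Q* = 660.
With the rebate, buyers effectively pay Pb = Ps − 29, where Ps is the price sellers receive.
Demand in terms of Ps becomes Qd = 1455 − 7.5(Ps − 29) = 1672.5 - 7.5Ps. Setting this equal to supply: 1672.5 - 7.5Ps = -82 + 7Ps, so Ps = 121.
Buyers pay Pb = 121 − 29 = 92; Q' = -82 + 7·121 = 765.
The subsidy expands output by 765 − 660 = 105 past the efficient level; on those units the gap between marginal cost and willingness to pay runs from 0 up to 29.
DWL = ½ × 29 × 105 = 1522.5.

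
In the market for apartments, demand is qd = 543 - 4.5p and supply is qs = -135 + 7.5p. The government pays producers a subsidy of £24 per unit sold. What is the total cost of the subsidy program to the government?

Pre-subsidy: 543 - 4.5p = -135 + 7.5p gives p* = 56.5, q* = 288.75.
With the subsidy, sellers receive ps = pb + 24 for each unit, where pb is the price buyers pay.
Supply in terms of pb becomes qs = -135 + 7.5(pb + 24) = 45 + 7.5pb. Setting this equal to demand: 543 - 4.5pb = 45 + 7.5pb, so pb = 41.5.
Sellers receive ps = 41.5 + 24 = 65.5; q' = 543 − 4.5·41.5 = 356.25.
Government outlay = subsidy × quantity = 24 × 356.25 = 8550.

Government cost = £8550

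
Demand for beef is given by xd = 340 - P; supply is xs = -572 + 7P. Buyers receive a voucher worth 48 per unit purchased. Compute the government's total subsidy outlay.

Pre-subsidy: 340 - P = -572 + 7P gives P* = 114, x* = 226.
With the rebate, buyers effectively pay Pb = Ps − 48, where Ps is the price sellers receive.
Demand in terms of Ps becomes xd = 340 − 1(Ps − 48) = 388 - Ps. Setting this equal to supply: 388 - Ps = -572 + 7Ps, so Ps = 120.
Buyers pay Pb = 120 − 48 = 72; x' = -572 + 7·120 = 268.
Government outlay = subsidy × quantity = 48 × 268 = 12864.

Government cost = 12864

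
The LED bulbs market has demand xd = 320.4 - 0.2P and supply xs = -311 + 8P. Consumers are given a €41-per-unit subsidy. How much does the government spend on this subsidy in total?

Government cost = €12833

Pre-subsidy: 320.4 - 0.2P = -311 + 8P gives P* = 77, x* = 305.
With the rebate, buyers effectively pay Pb = Ps − 41, where Ps is the price sellers receive.
Demand in terms of Ps becomes xd = 320.4 − 0.2(Ps − 41) = 328.6 - 0.2Ps. Setting this equal to supply: 328.6 - 0.2Ps = -311 + 8Ps, so Ps = 78.
Buyers pay Pb = 78 − 41 = 37; x' = -311 + 8·78 = 313.
Government outlay = subsidy × quantity = 41 × 313 = 12833.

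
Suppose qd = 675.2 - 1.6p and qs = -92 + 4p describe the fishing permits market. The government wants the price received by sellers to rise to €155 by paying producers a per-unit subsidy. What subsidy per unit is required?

At a seller price of 155, quantity supplied is -92 + 4·155 = 528.
Buyers absorb 528 only when they pay pb with 675.2 − 1.6·pb = 528, i.e. pb = 92.
s = ps − pb = 155 − 92 = 63.

Required subsidy s = €63 per unit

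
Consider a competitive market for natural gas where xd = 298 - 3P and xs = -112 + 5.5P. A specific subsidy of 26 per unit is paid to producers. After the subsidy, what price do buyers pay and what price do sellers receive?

Buyers pay 534/17; sellers receive 976/17

Pre-subsidy: 298 - 3P = -112 + 5.5P gives P* = 820/17, x* = 2606/17.
With the subsidy, sellers receive Ps = Pb + 26 for each unit, where Pb is the price buyers pay.
Supply in terms of Pb becomes xs = -112 + 5.5(Pb + 26) = 31 + 5.5Pb. Setting this equal to demand: 298 - 3Pb = 31 + 5.5Pb, so Pb = 534/17.
Sellers receive Ps = 534/17 + 26 = 976/17; x' = 298 − 3·(534/17) = 3464/17.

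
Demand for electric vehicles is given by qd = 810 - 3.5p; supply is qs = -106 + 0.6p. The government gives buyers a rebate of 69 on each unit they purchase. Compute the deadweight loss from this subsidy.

Deadweight loss = 99981/82

Pre-subsidy: 810 - 3.5p = -106 + 0.6p gives p* = 9160/41, q* = 1150/41.
With the rebate, buyers effectively pay pb = ps − 69, where ps is the price sellers receive.
Demand in terms of ps becomes qd = 810 − 3.5(ps − 69) = 1051.5 - 3.5ps. Setting this equal to supply: 1051.5 - 3.5ps = -106 + 0.6ps, so ps = 11575/41.
Buyers pay pb = 11575/41 − 69 = 8746/41; q' = -106 + 0.6·(11575/41) = 2599/41.
The subsidy expands output by 2599/41 − 1150/41 = 1449/41 past the efficient level; on those units the gap between marginal cost and willingness to pay runs from 0 up to 69.
DWL = ½ × 69 × 1449/41 = 99981/82.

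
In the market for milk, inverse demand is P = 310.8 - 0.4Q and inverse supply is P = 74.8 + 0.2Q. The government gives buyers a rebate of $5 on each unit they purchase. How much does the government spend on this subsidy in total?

Government cost = 6025/3

Pre-subsidy: 310.8 - 0.4Q = 74.8 + 0.2Q gives Q* = 1180/3 and P* = 2302/15.
With the rebate, buyers effectively pay Pb = Ps − 5, where Ps is the price sellers receive.
On the curves, Pb = 310.8 - 0.4Q and Ps = 74.8 + 0.2Q; the wedge Ps − Pb = 5 gives 74.8 + 0.2Q − (310.8 - 0.4Q) = 5, so Q' = 1205/3.
Then Pb = 310.8 − 0.4·(1205/3) = 2252/15 and Ps = 74.8 + 0.2·(1205/3) = 2327/15.
Government outlay = subsidy × quantity = 5 × 1205/3 = 6025/3.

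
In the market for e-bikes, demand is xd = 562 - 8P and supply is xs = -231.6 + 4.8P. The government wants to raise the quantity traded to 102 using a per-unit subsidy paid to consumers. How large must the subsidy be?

At x = 102, invert demand for the buyer price: Pb = (562 − 102)/8 = 57.5; invert supply for the seller price: Ps = (102 − (-231.6))/4.8 = 69.5.
The subsidy must fill the gap: s = Ps − Pb = 69.5 − 57.5 = 12.

Required subsidy s = 12 per unit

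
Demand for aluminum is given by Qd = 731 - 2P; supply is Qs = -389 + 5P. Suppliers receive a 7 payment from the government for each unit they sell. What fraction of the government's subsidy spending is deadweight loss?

Pre-subsidy: 731 - 2P = -389 + 5P gives P* = 160, Q* = 411.
With the subsidy, sellers receive Ps = Pb + 7 for each unit, where Pb is the price buyers pay.
Supply in terms of Pb becomes Qs = -389 + 5(Pb + 7) = -354 + 5Pb. Setting this equal to demand: 731 - 2Pb = -354 + 5Pb, so Pb = 155.
Sellers receive Ps = 155 + 7 = 162; Q' = 731 − 2·155 = 421.
ΔCS = ½(411 + 421)(160 − 155) = 2080; ΔPS = ½(411 + 421)(162 − 160) = 832.
Government spending = 7 × 421 = 2947.
DWL = ½ × 7 × (421 − 411) = 35; fraction = 35 / 2947 = 5/421.

DWL / government spending = 5/421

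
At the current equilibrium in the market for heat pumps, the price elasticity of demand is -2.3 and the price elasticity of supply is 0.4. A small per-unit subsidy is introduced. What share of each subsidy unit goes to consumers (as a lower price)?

For a small subsidy around the equilibrium, the benefit split depends on the relative slopes, which at a point are proportional to the elasticities.
Buyer share = εs/(εs + |εd|) = 0.4/(0.4 + 2.3) = 4/27; seller share = |εd|/(εs + |εd|) = 23/27.

Consumer share = 4/27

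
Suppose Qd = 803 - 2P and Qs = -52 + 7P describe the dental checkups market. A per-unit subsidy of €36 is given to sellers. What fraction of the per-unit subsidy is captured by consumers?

Consumer share = 7/9

Pre-subsidy: 803 - 2P = -52 + 7P gives P* = 95, Q* = 613.
With the subsidy, sellers receive Ps = Pb + 36 for each unit, where Pb is the price buyers pay.
Supply in terms of Pb becomes Qs = -52 + 7(Pb + 36) = 200 + 7Pb. Setting this equal to demand: 803 - 2Pb = 200 + 7Pb, so Pb = 67.
Sellers receive Ps = 67 + 36 = 103; Q' = 803 − 2·67 = 669.
Buyers' price falls by P* − Pb = 95 − 67 = 28; sellers' price rises by Ps − P* = 103 − 95 = 8.
So consumers capture 28/36 = 7/9 of each unit of subsidy.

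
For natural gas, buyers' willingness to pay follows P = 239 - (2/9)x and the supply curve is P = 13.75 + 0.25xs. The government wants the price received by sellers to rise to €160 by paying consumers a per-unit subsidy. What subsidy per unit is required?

Required subsidy s = €51 per unit

At a seller price of 160, quantity supplied is -55 + 4·160 = 585.
Buyers absorb 585 only when they pay Pb = 239 − (2/9)·585 = 109.
s = Ps − Pb = 160 − 109 = 51.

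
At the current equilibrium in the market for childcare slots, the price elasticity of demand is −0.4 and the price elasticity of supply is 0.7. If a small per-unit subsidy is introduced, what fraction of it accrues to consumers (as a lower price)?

Consumer share = 7/11

For a small subsidy around the equilibrium, the benefit split depends on the relative slopes, which at a point are proportional to the elasticities.
Buyer share = εs/(εs + |εd|) = 0.7/(0.7 + 0.4) = 7/11; seller share = |εd|/(εs + |εd|) = 4/11.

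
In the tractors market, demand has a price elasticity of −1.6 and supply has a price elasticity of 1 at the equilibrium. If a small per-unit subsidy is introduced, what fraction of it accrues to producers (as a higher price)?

For a small subsidy around the equilibrium, the benefit split depends on the relative slopes, which at a point are proportional to the elasticities.
Buyer share = εs/(εs + |εd|) = 1/(1 + 1.6) = 5/13; seller share = |εd|/(εs + |εd|) = 8/13.
So producers capture 8/13 of the subsidy.

Producer share = 8/13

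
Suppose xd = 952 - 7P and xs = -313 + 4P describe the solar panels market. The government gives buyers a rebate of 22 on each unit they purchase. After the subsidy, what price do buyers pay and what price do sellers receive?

Pre-subsidy: 952 - 7P = -313 + 4P gives P* = 115, x* = 147.
With the rebate, buyers effectively pay Pb = Ps − 22, where Ps is the price sellers receive.
Demand in terms of Ps becomes xd = 952 − 7(Ps − 22) = 1106 - 7Ps. Setting this equal to supply: 1106 - 7Ps = -313 + 4Ps, so Ps = 129.
Buyers pay Pb = 129 − 22 = 107; x' = -313 + 4·129 = 203.

Buyers pay 107; sellers receive 129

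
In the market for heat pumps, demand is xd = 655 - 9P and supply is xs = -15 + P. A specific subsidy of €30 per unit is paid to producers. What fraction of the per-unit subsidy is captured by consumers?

Pre-subsidy: 655 - 9P = -15 + P gives P* = 67, x* = 52.
With the subsidy, sellers receive Ps = Pb + 30 for each unit, where Pb is the price buyers pay.
Supply in terms of Pb becomes xs = -15 + 1(Pb + 30) = 15 + Pb. Setting this equal to demand: 655 - 9Pb = 15 + Pb, so Pb = 64.
Sellers receive Ps = 64 + 30 = 94; x' = 655 − 9·64 = 79.
Buyers' price falls by P* − Pb = 67 − 64 = 3; sellers' price rises by Ps − P* = 94 − 67 = 27.
So consumers capture 3/30 = 0.1 of each unit of subsidy.

Consumer share = 0.1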